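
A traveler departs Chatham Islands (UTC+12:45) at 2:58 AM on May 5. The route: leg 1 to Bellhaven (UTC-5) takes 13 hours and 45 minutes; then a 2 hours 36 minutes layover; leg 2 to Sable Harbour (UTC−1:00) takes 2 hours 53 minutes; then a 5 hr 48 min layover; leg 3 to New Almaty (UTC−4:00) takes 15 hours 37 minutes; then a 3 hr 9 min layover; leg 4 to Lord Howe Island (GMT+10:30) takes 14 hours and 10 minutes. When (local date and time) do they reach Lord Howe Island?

10:41 AM on May 7

Convert departure to UTC: 2:58 AM − 12:45 = 2:13 PM UTC on May 4.
Add 13 hours and 45 minutes leg 1 → 3:58 AM UTC (May 5).
Add 2 hours and 36 minutes layover in Bellhaven → 6:34 AM UTC.
Add 2 hours 53 minutes leg 2 → 9:27 AM UTC.
Add 5 hours 48 minutes layover in Sable Harbour → 3:15 PM UTC.
Add 15 hours 37 minutes leg 3 → 6:52 AM UTC (May 6).
Add 3 hours and 9 minutes layover in New Almaty → 10:01 AM UTC.
Add 14 hours and 10 minutes leg 4 → 12:11 AM UTC (May 7).
Lord Howe Island is UTC+10:30, so local arrival = 12:11 AM + 10:30 = 10:41 AM on May 7.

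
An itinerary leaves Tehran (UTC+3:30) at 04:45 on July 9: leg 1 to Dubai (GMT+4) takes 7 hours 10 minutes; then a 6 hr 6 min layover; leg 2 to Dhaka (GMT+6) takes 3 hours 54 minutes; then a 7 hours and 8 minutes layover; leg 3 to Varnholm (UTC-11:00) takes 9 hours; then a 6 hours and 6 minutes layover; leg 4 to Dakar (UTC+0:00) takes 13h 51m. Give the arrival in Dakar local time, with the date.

Convert departure to UTC: 04:45 − 3:30 = 01:15 UTC on Jul 9.
Add 7 hours and 10 minutes leg 1 → 08:25 UTC.
Add 6 hours and 6 minutes layover in Dubai → 14:31 UTC.
Add 3 hours 54 minutes leg 2 → 18:25 UTC.
Add 7 hours 8 minutes layover in Dhaka → 01:33 UTC (Jul 10).
Add 9 hours leg 3 → 10:33 UTC.
Add 6 hours 6 minutes layover in Varnholm → 16:39 UTC.
Add 13 hours and 51 minutes leg 4 → 06:30 UTC (Jul 11).
Dakar is UTC+0, so local arrival is the same: 06:30 on Jul 11.

06:30 on July 11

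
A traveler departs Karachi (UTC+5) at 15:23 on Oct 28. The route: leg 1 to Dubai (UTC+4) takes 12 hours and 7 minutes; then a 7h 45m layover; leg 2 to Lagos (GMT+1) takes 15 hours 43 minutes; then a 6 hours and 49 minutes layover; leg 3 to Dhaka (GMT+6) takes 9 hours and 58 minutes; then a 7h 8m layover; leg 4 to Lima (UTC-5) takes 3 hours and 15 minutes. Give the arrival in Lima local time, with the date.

Convert departure to UTC: 15:23 − 5:00 = 10:23 UTC on Oct 28.
Add 12 hours and 7 minutes leg 1 → 22:30 UTC.
Add 7 hours and 45 minutes layover in Dubai → 06:15 UTC (Oct 29).
Add 15 hours and 43 minutes leg 2 → 21:58 UTC.
Add 6 hours and 49 minutes layover in Lagos → 04:47 UTC (Oct 30).
Add 9 hours 58 minutes leg 3 → 14:45 UTC.
Add 7 hours and 8 minutes layover in Dhaka → 21:53 UTC.
Add 3 hours 15 minutes leg 4 → 01:08 UTC (Oct 31).
Lima is UTC−5:00, so local arrival = 01:08 − 5:00 = 20:08 on Oct 30.

20:08 on Oct 30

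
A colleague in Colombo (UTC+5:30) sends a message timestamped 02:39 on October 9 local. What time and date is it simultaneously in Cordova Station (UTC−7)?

14:09 on October 8

Cordova Station is 12:30 behind Colombo.
Shift by the zone difference: 02:39 − 12:30 = 14:09 on Oct 8 in Cordova Station.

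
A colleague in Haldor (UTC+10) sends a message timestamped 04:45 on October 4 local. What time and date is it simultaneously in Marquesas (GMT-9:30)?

Marquesas is 19:30 behind Haldor.
Shift by the zone difference: 04:45 − 19:30 = 09:15 on Oct 3 in Marquesas.

09:15 on October 3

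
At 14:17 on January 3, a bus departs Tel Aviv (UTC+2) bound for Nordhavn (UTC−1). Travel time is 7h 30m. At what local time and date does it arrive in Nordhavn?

Convert departure to UTC: 14:17 − 2:00 = 12:17 UTC on Jan 3.
Add 7 hours and 30 minutes travel time → 19:47 UTC.
Nordhavn is UTC−1:00, so local arrival = 19:47 − 1:00 = 18:47 on Jan 3.

18:47 on January 3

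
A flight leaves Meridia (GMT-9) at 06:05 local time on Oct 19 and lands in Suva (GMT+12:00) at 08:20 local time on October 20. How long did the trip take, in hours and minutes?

Departure in UTC: 06:05 + 9:00 = 15:05 on Oct 19.
Arrival in UTC: 08:20 − 12:00 = 20:20 on Oct 19.
Elapsed = 20:20 − 15:05 = 5 hours 15 minutes.

5 hours 15 minutes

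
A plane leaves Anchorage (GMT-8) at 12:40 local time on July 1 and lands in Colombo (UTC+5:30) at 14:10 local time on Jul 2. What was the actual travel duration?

12 hours

Colombo is 13:30 ahead of Anchorage.
Clock-face elapsed time (ignoring zones) is 25 hours 30 minutes.
Actual elapsed = 25 hours 30 minutes − 13:30 = 12 hours.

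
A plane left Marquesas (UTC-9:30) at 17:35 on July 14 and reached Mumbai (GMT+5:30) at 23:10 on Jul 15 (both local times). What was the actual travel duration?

Mumbai is 15:00 ahead of Marquesas.
Clock-face elapsed time (ignoring zones) is 29 hours 35 minutes.
Actual elapsed = 29 hours 35 minutes − 15:00 = 14 hours 35 minutes.

14 hours 35 minutes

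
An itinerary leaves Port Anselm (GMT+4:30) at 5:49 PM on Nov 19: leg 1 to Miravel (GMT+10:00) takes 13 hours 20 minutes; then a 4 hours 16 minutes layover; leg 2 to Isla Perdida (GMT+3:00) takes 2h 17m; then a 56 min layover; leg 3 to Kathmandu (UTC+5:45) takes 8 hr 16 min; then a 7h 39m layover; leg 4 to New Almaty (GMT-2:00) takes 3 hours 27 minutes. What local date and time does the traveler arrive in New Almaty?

3:30 AM on November 21

Convert departure to UTC: 5:49 PM − 4:30 = 1:19 PM UTC on Nov 19.
Add 13 hours and 20 minutes leg 1 → 2:39 AM UTC (Nov 20).
Add 4 hours 16 minutes layover in Miravel → 6:55 AM UTC.
Add 2 hours 17 minutes leg 2 → 9:12 AM UTC.
Add 56 minutes layover in Isla Perdida → 10:08 AM UTC.
Add 8 hours 16 minutes leg 3 → 6:24 PM UTC.
Add 7 hours 39 minutes layover in Kathmandu → 2:03 AM UTC (Nov 21).
Add 3 hours 27 minutes leg 4 → 5:30 AM UTC.
New Almaty is UTC−2:00, so local arrival = 5:30 AM − 2:00 = 3:30 AM on Nov 21.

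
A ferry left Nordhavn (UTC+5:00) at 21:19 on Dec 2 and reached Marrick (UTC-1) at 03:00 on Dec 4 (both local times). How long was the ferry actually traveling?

35 hours 41 minutes

Marrick is 6:00 behind Nordhavn.
Clock-face elapsed time (ignoring zones) is 29 hours 41 minutes.
Actual elapsed = 29 hours 41 minutes + 6:00 = 35 hours 41 minutes.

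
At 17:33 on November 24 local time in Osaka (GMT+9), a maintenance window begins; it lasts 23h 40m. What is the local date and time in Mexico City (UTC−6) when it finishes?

Mexico City is 15:00 behind Osaka.
After 23 hours 40 minutes it is 17:13 (Nov 25) in Osaka.
Shift by the zone difference: 17:13 − 15:00 = 02:13 on Nov 25 in Mexico City.

02:13 on Nov 25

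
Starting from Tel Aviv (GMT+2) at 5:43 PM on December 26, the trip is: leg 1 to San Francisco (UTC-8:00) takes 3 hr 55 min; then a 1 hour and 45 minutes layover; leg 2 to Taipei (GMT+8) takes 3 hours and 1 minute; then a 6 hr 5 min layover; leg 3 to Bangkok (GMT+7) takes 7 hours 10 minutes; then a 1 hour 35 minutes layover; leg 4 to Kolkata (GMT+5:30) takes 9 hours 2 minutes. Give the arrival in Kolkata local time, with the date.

5:46 AM on December 28

Convert departure to UTC: 5:43 PM − 2:00 = 3:43 PM UTC on Dec 26.
Add 3 hours 55 minutes leg 1 → 7:38 PM UTC.
Add 1 hour 45 minutes layover in San Francisco → 9:23 PM UTC.
Add 3 hours 1 minute leg 2 → 12:24 AM UTC (Dec 27).
Add 6 hours 5 minutes layover in Taipei → 6:29 AM UTC.
Add 7 hours 10 minutes leg 3 → 1:39 PM UTC.
Add 1 hour 35 minutes layover in Bangkok → 3:14 PM UTC.
Add 9 hours 2 minutes leg 4 → 12:16 AM UTC (Dec 28).
Kolkata is UTC+5:30, so local arrival = 12:16 AM + 5:30 = 5:46 AM on Dec 28.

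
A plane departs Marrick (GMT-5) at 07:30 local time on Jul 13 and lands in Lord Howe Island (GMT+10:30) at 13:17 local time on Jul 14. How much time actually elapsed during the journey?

14 hours 17 minutes

Lord Howe Island is 15:30 ahead of Marrick.
Clock-face elapsed time (ignoring zones) is 29 hours 47 minutes.
Actual elapsed = 29 hours 47 minutes − 15:30 = 14 hours 17 minutes.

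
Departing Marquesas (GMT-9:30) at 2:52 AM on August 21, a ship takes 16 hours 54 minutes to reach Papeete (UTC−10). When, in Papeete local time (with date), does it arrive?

Convert departure to UTC: 2:52 AM + 9:30 = 12:22 PM UTC on Aug 21.
Add 16 hours 54 minutes travel time → 5:16 AM UTC (Aug 22).
Papeete is UTC−10:00, so local arrival = 5:16 AM − 10:00 = 7:16 PM on Aug 21.

7:16 PM on August 21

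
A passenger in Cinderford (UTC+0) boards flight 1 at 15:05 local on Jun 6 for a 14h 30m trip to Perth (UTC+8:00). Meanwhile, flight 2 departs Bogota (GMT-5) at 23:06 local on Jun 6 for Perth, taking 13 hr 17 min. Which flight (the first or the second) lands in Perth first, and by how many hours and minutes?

Flight 1 departs at 15:05 UTC (Jun 6).
+14 hours and 30 minutes → arrive 05:35 UTC on Jun 7.
Flight 2 in UTC: 23:06 + 5:00 = 04:06 on Jun 7.
+13 hours 17 minutes → arrive 17:23 UTC on Jun 7.
Flight 1 lands earlier by 11 hours 48 minutes.

the first, by 11 hours 48 minutes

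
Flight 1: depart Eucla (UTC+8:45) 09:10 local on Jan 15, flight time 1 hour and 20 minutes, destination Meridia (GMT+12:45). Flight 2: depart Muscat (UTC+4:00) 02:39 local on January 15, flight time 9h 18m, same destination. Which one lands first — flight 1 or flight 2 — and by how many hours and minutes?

Flight 1 in UTC: 09:10 − 8:45 = 00:25 on Jan 15.
+1 hour and 20 minutes → arrive 01:45 UTC on Jan 15.
Flight 2 in UTC: 02:39 − 4:00 = 22:39 on Jan 14.
+9 hours and 18 minutes → arrive 07:57 UTC on Jan 15.
Flight 1 lands earlier by 6 hours 12 minutes.

the first, by 6 hours 12 minutes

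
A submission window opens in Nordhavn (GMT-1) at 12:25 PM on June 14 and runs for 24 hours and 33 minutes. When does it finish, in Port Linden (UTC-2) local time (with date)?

11:58 AM on June 15

Convert start to UTC: 12:25 PM + 1:00 = 1:25 PM UTC on Jun 14.
Add 24 hours 33 minutes duration → 1:58 PM UTC (Jun 15).
Port Linden is UTC−2:00, so local end time = 1:58 PM − 2:00 = 11:58 AM on Jun 15.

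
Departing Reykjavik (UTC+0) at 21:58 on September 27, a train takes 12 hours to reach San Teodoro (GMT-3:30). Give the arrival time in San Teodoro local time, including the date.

Reykjavik is at UTC+0, so departure is already 21:58 UTC on Sep 27.
Add 12 hours travel time → 09:58 UTC (Sep 28).
San Teodoro is UTC−3:30, so local arrival = 09:58 − 3:30 = 06:28 on Sep 28.

06:28 on Sep 28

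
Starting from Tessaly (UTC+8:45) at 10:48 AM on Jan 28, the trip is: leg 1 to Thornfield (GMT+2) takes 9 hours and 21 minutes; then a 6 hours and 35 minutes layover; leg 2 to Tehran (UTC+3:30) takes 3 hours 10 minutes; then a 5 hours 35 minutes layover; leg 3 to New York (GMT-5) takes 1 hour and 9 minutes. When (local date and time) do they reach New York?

Convert departure to UTC: 10:48 AM − 8:45 = 2:03 AM UTC on Jan 28.
Add 9 hours and 21 minutes leg 1 → 11:24 AM UTC.
Add 6 hours and 35 minutes layover in Thornfield → 5:59 PM UTC.
Add 3 hours and 10 minutes leg 2 → 9:09 PM UTC.
Add 5 hours and 35 minutes layover in Tehran → 2:44 AM UTC (Jan 29).
Add 1 hour and 9 minutes leg 3 → 3:53 AM UTC.
New York is UTC−5:00, so local arrival = 3:53 AM − 5:00 = 10:53 PM on Jan 28.

10:53 PM on Jan 28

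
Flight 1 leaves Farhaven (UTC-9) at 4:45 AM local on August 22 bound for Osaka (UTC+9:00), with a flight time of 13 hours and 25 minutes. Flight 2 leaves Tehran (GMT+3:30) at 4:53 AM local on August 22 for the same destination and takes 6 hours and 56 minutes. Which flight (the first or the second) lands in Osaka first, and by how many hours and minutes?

Flight 1 in UTC: 4:45 AM + 9:00 = 1:45 PM on Aug 22.
+13 hours 25 minutes → arrive 3:10 AM UTC on Aug 23.
Flight 2 in UTC: 4:53 AM − 3:30 = 1:23 AM on Aug 22.
+6 hours 56 minutes → arrive 8:19 AM UTC on Aug 22.
Flight 2 lands earlier by 18 hours 51 minutes.

the second, by 18 hours 51 minutes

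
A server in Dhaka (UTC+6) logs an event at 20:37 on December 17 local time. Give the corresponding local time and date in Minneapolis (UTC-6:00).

08:37 on Dec 17

In UTC: 20:37 − 6:00 = 14:37 on Dec 17.
Minneapolis is UTC−6:00: 14:37 − 6:00 = 08:37 on Dec 17.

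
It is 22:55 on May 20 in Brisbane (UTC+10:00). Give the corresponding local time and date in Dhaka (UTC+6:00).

18:55 on May 20

In UTC: 22:55 − 10:00 = 12:55 on May 20.
Dhaka is UTC+6:00: 12:55 + 6:00 = 18:55 on May 20.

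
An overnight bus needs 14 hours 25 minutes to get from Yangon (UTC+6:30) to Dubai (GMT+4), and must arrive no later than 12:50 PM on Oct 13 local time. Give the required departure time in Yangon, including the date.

12:55 AM on October 13

Target arrival in UTC: 12:50 PM − 4:00 = 8:50 AM on Oct 13.
Subtract 14 hours and 25 minutes → departure 6:25 PM UTC on Oct 12.
Yangon is UTC+6:30: 6:25 PM + 6:30 = 12:55 AM on Oct 13.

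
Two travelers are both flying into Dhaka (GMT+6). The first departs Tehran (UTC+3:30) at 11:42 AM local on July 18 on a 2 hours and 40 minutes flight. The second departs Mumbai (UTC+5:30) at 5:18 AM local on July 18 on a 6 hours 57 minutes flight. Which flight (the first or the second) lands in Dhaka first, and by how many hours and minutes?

the second, by 4 hours 7 minutes

Flight 1 in UTC: 11:42 AM − 3:30 = 8:12 AM on Jul 18.
+2 hours 40 minutes → arrive 10:52 AM UTC on Jul 18.
Flight 2 in UTC: 5:18 AM − 5:30 = 11:48 PM on Jul 17.
+6 hours 57 minutes → arrive 6:45 AM UTC on Jul 18.
Flight 2 lands earlier by 4 hours 7 minutes.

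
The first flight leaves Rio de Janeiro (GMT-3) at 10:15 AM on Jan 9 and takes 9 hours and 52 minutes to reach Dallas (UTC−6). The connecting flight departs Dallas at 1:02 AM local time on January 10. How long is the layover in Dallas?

Convert departure to UTC: 10:15 AM + 3:00 = 1:15 PM UTC on Jan 9.
Add 9 hours 52 minutes flight time → 11:07 PM UTC.
Dallas is UTC−6:00, so local arrival = 11:07 PM − 6:00 = 5:07 PM on Jan 9.
Layover = 1:02 AM − 5:07 PM (+1 day) = 7 hours 55 minutes.

7 hours 55 minutes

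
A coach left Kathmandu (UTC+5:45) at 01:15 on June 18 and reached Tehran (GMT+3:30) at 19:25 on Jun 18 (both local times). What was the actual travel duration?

20 hours 25 minutes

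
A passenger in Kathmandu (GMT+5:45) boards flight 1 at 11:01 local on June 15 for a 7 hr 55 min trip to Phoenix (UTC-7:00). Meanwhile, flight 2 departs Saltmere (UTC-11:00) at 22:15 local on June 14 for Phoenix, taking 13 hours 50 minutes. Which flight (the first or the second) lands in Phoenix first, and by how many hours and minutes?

the first, by 9 hours 54 minutes

Flight 1 in UTC: 11:01 − 5:45 = 05:16 on Jun 15.
+7 hours and 55 minutes → arrive 13:11 UTC on Jun 15.
Flight 2 in UTC: 22:15 + 11:00 = 09:15 on Jun 15.
+13 hours and 50 minutes → arrive 23:05 UTC on Jun 15.
Flight 1 lands earlier by 9 hours 54 minutes.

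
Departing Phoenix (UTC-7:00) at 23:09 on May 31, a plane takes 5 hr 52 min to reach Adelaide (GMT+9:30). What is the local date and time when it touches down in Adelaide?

21:31 on June 1

Convert departure to UTC: 23:09 + 7:00 = 06:09 UTC on Jun 1.
Add 5 hours and 52 minutes travel time → 12:01 UTC.
Adelaide is UTC+9:30, so local arrival = 12:01 + 9:30 = 21:31 on Jun 1.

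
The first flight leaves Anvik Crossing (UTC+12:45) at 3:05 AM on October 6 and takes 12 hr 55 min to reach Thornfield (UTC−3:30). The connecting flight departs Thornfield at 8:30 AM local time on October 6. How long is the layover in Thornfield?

8 hours 45 minutes

Convert departure to UTC: 3:05 AM − 12:45 = 2:20 PM UTC on Oct 5.
Add 12 hours 55 minutes flight time → 3:15 AM UTC (Oct 6).
Thornfield is UTC−3:30, so local arrival = 3:15 AM − 3:30 = 11:45 PM on Oct 5.
Layover = 8:30 AM − 11:45 PM (+1 day) = 8 hours 45 minutes.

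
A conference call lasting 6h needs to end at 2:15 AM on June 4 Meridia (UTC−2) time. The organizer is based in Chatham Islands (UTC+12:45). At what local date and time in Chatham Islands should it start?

11:00 AM on June 4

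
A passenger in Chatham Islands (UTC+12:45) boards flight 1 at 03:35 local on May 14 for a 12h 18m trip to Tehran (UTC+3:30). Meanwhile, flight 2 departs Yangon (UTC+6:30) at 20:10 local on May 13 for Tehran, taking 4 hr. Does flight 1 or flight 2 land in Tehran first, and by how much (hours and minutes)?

Flight 1 in UTC: 03:35 − 12:45 = 14:50 on May 13.
+12 hours 18 minutes → arrive 03:08 UTC on May 14.
Flight 2 in UTC: 20:10 − 6:30 = 13:40 on May 13.
+4 hours → arrive 17:40 UTC on May 13.
Flight 2 lands earlier by 9 hours 28 minutes.

the second, by 9 hours 28 minutes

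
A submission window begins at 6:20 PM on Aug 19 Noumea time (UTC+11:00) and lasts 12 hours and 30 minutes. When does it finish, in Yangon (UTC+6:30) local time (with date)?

Convert start to UTC: 6:20 PM − 11:00 = 7:20 AM UTC on Aug 19.
Add 12 hours 30 minutes duration → 7:50 PM UTC.
Yangon is UTC+6:30, so local end time = 7:50 PM + 6:30 = 2:20 AM on Aug 20.

2:20 AM on August 20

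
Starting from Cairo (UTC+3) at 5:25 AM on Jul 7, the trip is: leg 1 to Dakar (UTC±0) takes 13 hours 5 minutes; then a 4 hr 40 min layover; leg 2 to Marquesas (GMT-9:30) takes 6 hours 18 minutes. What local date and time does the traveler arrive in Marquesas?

4:58 PM on July 7

Convert departure to UTC: 5:25 AM − 3:00 = 2:25 AM UTC on Jul 7.
Add 13 hours and 5 minutes leg 1 → 3:30 PM UTC.
Add 4 hours 40 minutes layover in Dakar → 8:10 PM UTC.
Add 6 hours 18 minutes leg 2 → 2:28 AM UTC (Jul 8).
Marquesas is UTC−9:30, so local arrival = 2:28 AM − 9:30 = 4:58 PM on Jul 7.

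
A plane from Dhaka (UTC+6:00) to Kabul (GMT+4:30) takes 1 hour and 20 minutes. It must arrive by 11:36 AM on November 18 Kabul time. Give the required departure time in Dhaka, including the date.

Target arrival in UTC: 11:36 AM − 4:30 = 7:06 AM on Nov 18.
Subtract 1 hour 20 minutes → departure 5:46 AM UTC on Nov 18.
Dhaka is UTC+6:00: 5:46 AM + 6:00 = 11:46 AM on Nov 18.

11:46 AM on Nov 18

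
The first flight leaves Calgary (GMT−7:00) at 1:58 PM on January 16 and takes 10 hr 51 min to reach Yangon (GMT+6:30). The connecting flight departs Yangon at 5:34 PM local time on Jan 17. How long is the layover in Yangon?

Convert departure to UTC: 1:58 PM + 7:00 = 8:58 PM UTC on Jan 16.
Add 10 hours 51 minutes flight time → 7:49 AM UTC (Jan 17).
Yangon is UTC+6:30, so local arrival = 7:49 AM + 6:30 = 2:19 PM on Jan 17.
Layover = 5:34 PM − 2:19 PM = 3 hours 15 minutes.

3 hours 15 minutes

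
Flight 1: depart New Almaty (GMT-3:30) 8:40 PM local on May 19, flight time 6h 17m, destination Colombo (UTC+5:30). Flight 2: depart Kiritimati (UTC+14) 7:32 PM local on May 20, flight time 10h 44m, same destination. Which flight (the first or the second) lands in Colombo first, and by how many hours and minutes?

Flight 1 in UTC: 8:40 PM + 3:30 = 12:10 AM on May 20.
+6 hours and 17 minutes → arrive 6:27 AM UTC on May 20.
Flight 2 in UTC: 7:32 PM − 14:00 = 5:32 AM on May 20.
+10 hours and 44 minutes → arrive 4:16 PM UTC on May 20.
Flight 1 lands earlier by 9 hours 49 minutes.

the first, by 9 hours 49 minutes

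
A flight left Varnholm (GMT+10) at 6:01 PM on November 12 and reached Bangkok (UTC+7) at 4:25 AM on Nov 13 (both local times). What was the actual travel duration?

Departure in UTC: 6:01 PM − 10:00 = 8:01 AM on Nov 12.
Arrival in UTC: 4:25 AM − 7:00 = 9:25 PM on Nov 12.
Elapsed = 9:25 PM − 8:01 AM = 13 hours 24 minutes.

13 hours 24 minutes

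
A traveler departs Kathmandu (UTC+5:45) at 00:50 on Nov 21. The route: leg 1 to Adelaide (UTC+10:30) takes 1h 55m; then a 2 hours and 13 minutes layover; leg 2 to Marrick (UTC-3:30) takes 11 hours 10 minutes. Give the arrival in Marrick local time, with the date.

Convert departure to UTC: 00:50 − 5:45 = 19:05 UTC on Nov 20.
Add 1 hour 55 minutes leg 1 → 21:00 UTC.
Add 2 hours and 13 minutes layover in Adelaide → 23:13 UTC.
Add 11 hours 10 minutes leg 2 → 10:23 UTC (Nov 21).
Marrick is UTC−3:30, so local arrival = 10:23 − 3:30 = 06:53 on Nov 21.

06:53 on Nov 21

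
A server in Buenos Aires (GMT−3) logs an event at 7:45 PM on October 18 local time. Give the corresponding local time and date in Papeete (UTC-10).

Papeete is 7:00 behind Buenos Aires.
Shift by the zone difference: 7:45 PM − 7:00 = 12:45 PM on Oct 18 in Papeete.

12:45 PM on October 18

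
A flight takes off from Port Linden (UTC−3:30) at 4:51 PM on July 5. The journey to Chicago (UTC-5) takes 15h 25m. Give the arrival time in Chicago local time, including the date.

6:46 AM on July 6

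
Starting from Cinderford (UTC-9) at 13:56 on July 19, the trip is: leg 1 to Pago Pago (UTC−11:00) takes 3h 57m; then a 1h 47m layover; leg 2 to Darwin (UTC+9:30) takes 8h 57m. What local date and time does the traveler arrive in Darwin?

Convert departure to UTC: 13:56 + 9:00 = 22:56 UTC on Jul 19.
Add 3 hours and 57 minutes leg 1 → 02:53 UTC (Jul 20).
Add 1 hour and 47 minutes layover in Pago Pago → 04:40 UTC.
Add 8 hours and 57 minutes leg 2 → 13:37 UTC.
Darwin is UTC+9:30, so local arrival = 13:37 + 9:30 = 23:07 on Jul 20.

23:07 on July 20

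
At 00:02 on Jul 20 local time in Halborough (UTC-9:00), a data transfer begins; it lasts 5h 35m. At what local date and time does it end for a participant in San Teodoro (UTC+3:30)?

Convert start to UTC: 00:02 + 9:00 = 09:02 UTC on Jul 20.
Add 5 hours 35 minutes duration → 14:37 UTC.
San Teodoro is UTC+3:30, so local end time = 14:37 + 3:30 = 18:07 on Jul 20.

18:07 on July 20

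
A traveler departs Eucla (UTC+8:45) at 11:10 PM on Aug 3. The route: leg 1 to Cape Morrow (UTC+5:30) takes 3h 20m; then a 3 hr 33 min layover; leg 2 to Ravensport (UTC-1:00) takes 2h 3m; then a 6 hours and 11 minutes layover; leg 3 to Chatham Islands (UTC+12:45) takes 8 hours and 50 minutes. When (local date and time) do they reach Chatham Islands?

Convert departure to UTC: 11:10 PM − 8:45 = 2:25 PM UTC on Aug 3.
Add 3 hours 20 minutes leg 1 → 5:45 PM UTC.
Add 3 hours 33 minutes layover in Cape Morrow → 9:18 PM UTC.
Add 2 hours and 3 minutes leg 2 → 11:21 PM UTC.
Add 6 hours 11 minutes layover in Ravensport → 5:32 AM UTC (Aug 4).
Add 8 hours and 50 minutes leg 3 → 2:22 PM UTC.
Chatham Islands is UTC+12:45, so local arrival = 2:22 PM + 12:45 = 3:07 AM on Aug 5.

3:07 AM on August 5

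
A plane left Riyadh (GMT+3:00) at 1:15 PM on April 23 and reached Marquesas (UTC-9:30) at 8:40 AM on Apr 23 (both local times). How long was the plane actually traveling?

7 hours 55 minutes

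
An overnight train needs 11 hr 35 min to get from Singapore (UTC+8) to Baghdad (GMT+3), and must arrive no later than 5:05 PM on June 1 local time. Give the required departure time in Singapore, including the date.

Target arrival in UTC: 5:05 PM − 3:00 = 2:05 PM on Jun 1.
Subtract 11 hours and 35 minutes → departure 2:30 AM UTC on Jun 1.
Singapore is UTC+8:00: 2:30 AM + 8:00 = 10:30 AM on Jun 1.

10:30 AM on June 1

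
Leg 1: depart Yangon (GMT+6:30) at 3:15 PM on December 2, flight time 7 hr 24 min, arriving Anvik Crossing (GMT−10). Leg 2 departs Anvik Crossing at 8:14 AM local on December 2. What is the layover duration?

Convert departure to UTC: 3:15 PM − 6:30 = 8:45 AM UTC on Dec 2.
Add 7 hours and 24 minutes flight time → 4:09 PM UTC.
Anvik Crossing is UTC−10:00, so local arrival = 4:09 PM − 10:00 = 6:09 AM on Dec 2.
Layover = 8:14 AM − 6:09 AM = 2 hours 5 minutes.

2 hours 5 minutes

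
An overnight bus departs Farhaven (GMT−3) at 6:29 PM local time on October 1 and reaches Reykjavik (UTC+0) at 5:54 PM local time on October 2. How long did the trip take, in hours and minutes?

20 hours 25 minutes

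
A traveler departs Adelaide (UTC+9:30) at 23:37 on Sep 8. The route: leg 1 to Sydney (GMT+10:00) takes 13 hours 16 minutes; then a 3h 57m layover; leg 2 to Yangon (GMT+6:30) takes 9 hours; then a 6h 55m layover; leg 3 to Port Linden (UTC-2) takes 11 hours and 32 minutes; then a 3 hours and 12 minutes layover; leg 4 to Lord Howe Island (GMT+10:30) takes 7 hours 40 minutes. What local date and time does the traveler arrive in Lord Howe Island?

08:09 on Sep 11

Convert departure to UTC: 23:37 − 9:30 = 14:07 UTC on Sep 8.
Add 13 hours 16 minutes leg 1 → 03:23 UTC (Sep 9).
Add 3 hours 57 minutes layover in Sydney → 07:20 UTC.
Add 9 hours leg 2 → 16:20 UTC.
Add 6 hours 55 minutes layover in Yangon → 23:15 UTC.
Add 11 hours and 32 minutes leg 3 → 10:47 UTC (Sep 10).
Add 3 hours and 12 minutes layover in Port Linden → 13:59 UTC.
Add 7 hours and 40 minutes leg 4 → 21:39 UTC.
Lord Howe Island is UTC+10:30, so local arrival = 21:39 + 10:30 = 08:09 on Sep 11.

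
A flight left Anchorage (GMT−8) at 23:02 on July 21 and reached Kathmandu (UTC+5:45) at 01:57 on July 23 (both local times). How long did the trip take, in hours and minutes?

13 hours 10 minutes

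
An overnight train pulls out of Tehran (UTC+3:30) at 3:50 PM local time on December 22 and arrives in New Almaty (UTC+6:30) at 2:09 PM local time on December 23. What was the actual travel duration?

Departure in UTC: 3:50 PM − 3:30 = 12:20 PM on Dec 22.
Arrival in UTC: 2:09 PM − 6:30 = 7:39 AM on Dec 23.
Elapsed = 7:39 AM − 12:20 PM (+1 day) = 19 hours 19 minutes.

19 hours 19 minutes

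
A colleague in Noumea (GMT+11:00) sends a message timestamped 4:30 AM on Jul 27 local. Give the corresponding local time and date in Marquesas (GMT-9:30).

Marquesas is 20:30 behind Noumea.
Shift by the zone difference: 4:30 AM − 20:30 = 8:00 AM on Jul 26 in Marquesas.

8:00 AM on July 26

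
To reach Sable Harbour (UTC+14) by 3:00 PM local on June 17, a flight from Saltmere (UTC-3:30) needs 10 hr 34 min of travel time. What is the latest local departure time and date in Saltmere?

10:56 AM on June 16

Target arrival in UTC: 3:00 PM − 14:00 = 1:00 AM on Jun 17.
Subtract 10 hours 34 minutes → departure 2:26 PM UTC on Jun 16.
Saltmere is UTC−3:30: 2:26 PM − 3:30 = 10:56 AM on Jun 16.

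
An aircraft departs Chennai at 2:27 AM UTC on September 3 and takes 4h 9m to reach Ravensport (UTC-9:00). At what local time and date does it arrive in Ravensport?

9:36 PM on September 2

Departure is given in UTC: 2:27 AM on Sep 3.
Add 4 hours 9 minutes → 6:36 AM UTC.
Ravensport is UTC−9:00: 6:36 AM − 9:00 = 9:36 PM on Sep 2.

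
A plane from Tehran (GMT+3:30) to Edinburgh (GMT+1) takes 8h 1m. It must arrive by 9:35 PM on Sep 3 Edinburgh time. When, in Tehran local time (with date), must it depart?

Target arrival in UTC: 9:35 PM − 1:00 = 8:35 PM on Sep 3.
Subtract 8 hours 1 minute → departure 12:34 PM UTC on Sep 3.
Tehran is UTC+3:30: 12:34 PM + 3:30 = 4:04 PM on Sep 3.

4:04 PM on September 3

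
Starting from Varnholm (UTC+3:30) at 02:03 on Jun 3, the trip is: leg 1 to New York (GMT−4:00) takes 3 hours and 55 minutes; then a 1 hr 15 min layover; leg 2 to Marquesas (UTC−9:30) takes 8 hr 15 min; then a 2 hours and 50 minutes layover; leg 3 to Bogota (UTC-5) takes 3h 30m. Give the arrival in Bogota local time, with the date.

Convert departure to UTC: 02:03 − 3:30 = 22:33 UTC on Jun 2.
Add 3 hours and 55 minutes leg 1 → 02:28 UTC (Jun 3).
Add 1 hour and 15 minutes layover in New York → 03:43 UTC.
Add 8 hours and 15 minutes leg 2 → 11:58 UTC.
Add 2 hours and 50 minutes layover in Marquesas → 14:48 UTC.
Add 3 hours 30 minutes leg 3 → 18:18 UTC.
Bogota is UTC−5:00, so local arrival = 18:18 − 5:00 = 13:18 on Jun 3.

13:18 on Jun 3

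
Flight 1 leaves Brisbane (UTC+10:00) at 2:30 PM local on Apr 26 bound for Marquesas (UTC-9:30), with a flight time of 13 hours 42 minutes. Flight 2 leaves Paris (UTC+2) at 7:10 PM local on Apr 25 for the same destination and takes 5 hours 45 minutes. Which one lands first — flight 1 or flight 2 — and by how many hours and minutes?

Flight 1 in UTC: 2:30 PM − 10:00 = 4:30 AM on Apr 26.
+13 hours and 42 minutes → arrive 6:12 PM UTC on Apr 26.
Flight 2 in UTC: 7:10 PM − 2:00 = 5:10 PM on Apr 25.
+5 hours 45 minutes → arrive 10:55 PM UTC on Apr 25.
Flight 2 lands earlier by 19 hours 17 minutes.

the second, by 19 hours 17 minutes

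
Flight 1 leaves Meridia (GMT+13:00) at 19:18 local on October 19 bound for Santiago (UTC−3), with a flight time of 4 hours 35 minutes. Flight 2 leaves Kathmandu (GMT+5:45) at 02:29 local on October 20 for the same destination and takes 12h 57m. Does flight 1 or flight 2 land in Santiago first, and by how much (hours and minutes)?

the first, by 22 hours 48 minutes

Flight 1 in UTC: 19:18 − 13:00 = 06:18 on Oct 19.
+4 hours and 35 minutes → arrive 10:53 UTC on Oct 19.
Flight 2 in UTC: 02:29 − 5:45 = 20:44 on Oct 19.
+12 hours 57 minutes → arrive 09:41 UTC on Oct 20.
Flight 1 lands earlier by 22 hours 48 minutes.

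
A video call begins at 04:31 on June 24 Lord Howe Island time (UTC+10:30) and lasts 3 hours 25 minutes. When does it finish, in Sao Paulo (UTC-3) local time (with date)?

Convert start to UTC: 04:31 − 10:30 = 18:01 UTC on Jun 23.
Add 3 hours and 25 minutes duration → 21:26 UTC.
Sao Paulo is UTC−3:00, so local end time = 21:26 − 3:00 = 18:26 on Jun 23.

18:26 on Jun 23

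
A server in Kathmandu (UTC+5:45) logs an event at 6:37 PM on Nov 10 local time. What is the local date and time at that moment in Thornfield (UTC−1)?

Thornfield is 6:45 behind Kathmandu.
Shift by the zone difference: 6:37 PM − 6:45 = 11:52 AM on Nov 10 in Thornfield.

11:52 AM on Nov 10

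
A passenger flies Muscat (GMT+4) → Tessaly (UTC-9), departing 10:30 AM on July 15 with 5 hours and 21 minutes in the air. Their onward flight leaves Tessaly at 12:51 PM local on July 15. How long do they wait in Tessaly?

10 hours

Convert departure to UTC: 10:30 AM − 4:00 = 6:30 AM UTC on Jul 15.
Add 5 hours 21 minutes flight time → 11:51 AM UTC.
Tessaly is UTC−9:00, so local arrival = 11:51 AM − 9:00 = 2:51 AM on Jul 15.
Layover = 12:51 PM − 2:51 AM = 10 hours.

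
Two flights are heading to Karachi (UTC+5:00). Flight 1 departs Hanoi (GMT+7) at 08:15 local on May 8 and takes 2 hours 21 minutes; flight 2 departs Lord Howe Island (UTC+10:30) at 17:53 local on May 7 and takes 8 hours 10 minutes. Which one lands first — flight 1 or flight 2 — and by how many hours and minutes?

the second, by 12 hours 3 minutes

Flight 1 in UTC: 08:15 − 7:00 = 01:15 on May 8.
+2 hours and 21 minutes → arrive 03:36 UTC on May 8.
Flight 2 in UTC: 17:53 − 10:30 = 07:23 on May 7.
+8 hours and 10 minutes → arrive 15:33 UTC on May 7.
Flight 2 lands earlier by 12 hours 3 minutes.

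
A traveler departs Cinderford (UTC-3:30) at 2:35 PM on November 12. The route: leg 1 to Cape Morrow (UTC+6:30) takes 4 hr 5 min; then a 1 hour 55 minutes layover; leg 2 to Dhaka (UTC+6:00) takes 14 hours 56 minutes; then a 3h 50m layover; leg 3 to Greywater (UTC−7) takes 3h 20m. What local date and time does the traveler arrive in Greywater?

3:11 PM on November 13

Convert departure to UTC: 2:35 PM + 3:30 = 6:05 PM UTC on Nov 12.
Add 4 hours 5 minutes leg 1 → 10:10 PM UTC.
Add 1 hour 55 minutes layover in Cape Morrow → 12:05 AM UTC (Nov 13).
Add 14 hours and 56 minutes leg 2 → 3:01 PM UTC.
Add 3 hours and 50 minutes layover in Dhaka → 6:51 PM UTC.
Add 3 hours and 20 minutes leg 3 → 10:11 PM UTC.
Greywater is UTC−7:00, so local arrival = 10:11 PM − 7:00 = 3:11 PM on Nov 13.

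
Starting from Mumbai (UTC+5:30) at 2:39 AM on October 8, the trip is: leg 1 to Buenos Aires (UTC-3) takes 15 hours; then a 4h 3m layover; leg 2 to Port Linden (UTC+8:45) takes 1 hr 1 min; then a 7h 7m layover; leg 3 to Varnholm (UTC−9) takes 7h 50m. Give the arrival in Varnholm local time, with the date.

11:10 PM on Oct 8

Convert departure to UTC: 2:39 AM − 5:30 = 9:09 PM UTC on Oct 7.
Add 15 hours leg 1 → 12:09 PM UTC (Oct 8).
Add 4 hours and 3 minutes layover in Buenos Aires → 4:12 PM UTC.
Add 1 hour and 1 minute leg 2 → 5:13 PM UTC.
Add 7 hours and 7 minutes layover in Port Linden → 12:20 AM UTC (Oct 9).
Add 7 hours and 50 minutes leg 3 → 8:10 AM UTC.
Varnholm is UTC−9:00, so local arrival = 8:10 AM − 9:00 = 11:10 PM on Oct 8.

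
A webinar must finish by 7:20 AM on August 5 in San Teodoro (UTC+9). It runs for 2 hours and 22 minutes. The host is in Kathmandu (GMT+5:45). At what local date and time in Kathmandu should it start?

1:43 AM on August 5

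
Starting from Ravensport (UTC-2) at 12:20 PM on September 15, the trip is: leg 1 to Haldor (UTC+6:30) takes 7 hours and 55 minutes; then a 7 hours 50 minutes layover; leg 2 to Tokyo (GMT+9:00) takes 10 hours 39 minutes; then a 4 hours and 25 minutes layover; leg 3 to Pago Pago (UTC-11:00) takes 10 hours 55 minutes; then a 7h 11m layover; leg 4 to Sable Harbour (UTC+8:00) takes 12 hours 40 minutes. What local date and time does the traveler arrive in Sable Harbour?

Convert departure to UTC: 12:20 PM + 2:00 = 2:20 PM UTC on Sep 15.
Add 7 hours and 55 minutes leg 1 → 10:15 PM UTC.
Add 7 hours and 50 minutes layover in Haldor → 6:05 AM UTC (Sep 16).
Add 10 hours 39 minutes leg 2 → 4:44 PM UTC.
Add 4 hours 25 minutes layover in Tokyo → 9:09 PM UTC.
Add 10 hours 55 minutes leg 3 → 8:04 AM UTC (Sep 17).
Add 7 hours 11 minutes layover in Pago Pago → 3:15 PM UTC.
Add 12 hours and 40 minutes leg 4 → 3:55 AM UTC (Sep 18).
Sable Harbour is UTC+8:00, so local arrival = 3:55 AM + 8:00 = 11:55 AM on Sep 18.

11:55 AM on September 18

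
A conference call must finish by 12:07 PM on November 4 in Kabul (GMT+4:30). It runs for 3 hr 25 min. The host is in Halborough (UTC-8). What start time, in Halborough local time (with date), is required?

Target end time in UTC: 12:07 PM − 4:30 = 7:37 AM on Nov 4.
Subtract 3 hours and 25 minutes → start 4:12 AM UTC on Nov 4.
Halborough is UTC−8:00: 4:12 AM − 8:00 = 8:12 PM on Nov 3.

8:12 PM on Nov 3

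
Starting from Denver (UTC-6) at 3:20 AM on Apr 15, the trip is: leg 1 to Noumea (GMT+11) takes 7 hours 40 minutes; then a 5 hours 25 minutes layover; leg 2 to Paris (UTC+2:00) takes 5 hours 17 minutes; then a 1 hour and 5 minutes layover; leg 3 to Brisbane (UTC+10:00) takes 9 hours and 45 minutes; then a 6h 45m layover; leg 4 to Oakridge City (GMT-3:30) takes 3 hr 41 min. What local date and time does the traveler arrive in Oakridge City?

Convert departure to UTC: 3:20 AM + 6:00 = 9:20 AM UTC on Apr 15.
Add 7 hours and 40 minutes leg 1 → 5:00 PM UTC.
Add 5 hours and 25 minutes layover in Noumea → 10:25 PM UTC.
Add 5 hours 17 minutes leg 2 → 3:42 AM UTC (Apr 16).
Add 1 hour 5 minutes layover in Paris → 4:47 AM UTC.
Add 9 hours and 45 minutes leg 3 → 2:32 PM UTC.
Add 6 hours 45 minutes layover in Brisbane → 9:17 PM UTC.
Add 3 hours 41 minutes leg 4 → 12:58 AM UTC (Apr 17).
Oakridge City is UTC−3:30, so local arrival = 12:58 AM − 3:30 = 9:28 PM on Apr 16.

9:28 PM on Apr 16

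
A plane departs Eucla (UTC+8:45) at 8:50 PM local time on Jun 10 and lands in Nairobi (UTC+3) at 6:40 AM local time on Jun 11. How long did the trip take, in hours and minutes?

Departure in UTC: 8:50 PM − 8:45 = 12:05 PM on Jun 10.
Arrival in UTC: 6:40 AM − 3:00 = 3:40 AM on Jun 11.
Elapsed = 3:40 AM − 12:05 PM (+1 day) = 15 hours 35 minutes.

15 hours 35 minutes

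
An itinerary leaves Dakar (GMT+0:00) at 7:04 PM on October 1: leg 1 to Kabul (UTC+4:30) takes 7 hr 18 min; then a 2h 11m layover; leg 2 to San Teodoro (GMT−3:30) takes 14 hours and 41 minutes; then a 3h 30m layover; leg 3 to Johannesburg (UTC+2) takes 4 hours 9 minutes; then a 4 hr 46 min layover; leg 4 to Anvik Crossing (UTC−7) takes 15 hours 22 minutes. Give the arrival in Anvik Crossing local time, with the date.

4:01 PM on Oct 3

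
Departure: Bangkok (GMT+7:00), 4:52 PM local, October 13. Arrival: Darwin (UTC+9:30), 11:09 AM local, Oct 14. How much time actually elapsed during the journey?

Departure in UTC: 4:52 PM − 7:00 = 9:52 AM on Oct 13.
Arrival in UTC: 11:09 AM − 9:30 = 1:39 AM on Oct 14.
Elapsed = 1:39 AM − 9:52 AM (+1 day) = 15 hours 47 minutes.

15 hours 47 minutes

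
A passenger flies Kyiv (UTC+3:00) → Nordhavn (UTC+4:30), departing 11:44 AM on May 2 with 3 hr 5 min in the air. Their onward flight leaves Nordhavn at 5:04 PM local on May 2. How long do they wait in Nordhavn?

Convert departure to UTC: 11:44 AM − 3:00 = 8:44 AM UTC on May 2.
Add 3 hours 5 minutes flight time → 11:49 AM UTC.
Nordhavn is UTC+4:30, so local arrival = 11:49 AM + 4:30 = 4:19 PM on May 2.
Layover = 5:04 PM − 4:19 PM = 45 minutes.

45 minutes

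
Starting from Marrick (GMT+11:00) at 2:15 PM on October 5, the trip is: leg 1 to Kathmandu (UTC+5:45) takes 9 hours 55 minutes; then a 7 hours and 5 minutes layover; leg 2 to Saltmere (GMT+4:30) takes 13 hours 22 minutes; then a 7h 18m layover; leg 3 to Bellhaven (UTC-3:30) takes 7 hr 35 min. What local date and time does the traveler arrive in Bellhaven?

Convert departure to UTC: 2:15 PM − 11:00 = 3:15 AM UTC on Oct 5.
Add 9 hours 55 minutes leg 1 → 1:10 PM UTC.
Add 7 hours and 5 minutes layover in Kathmandu → 8:15 PM UTC.
Add 13 hours 22 minutes leg 2 → 9:37 AM UTC (Oct 6).
Add 7 hours 18 minutes layover in Saltmere → 4:55 PM UTC.
Add 7 hours and 35 minutes leg 3 → 12:30 AM UTC (Oct 7).
Bellhaven is UTC−3:30, so local arrival = 12:30 AM − 3:30 = 9:00 PM on Oct 6.

9:00 PM on October 6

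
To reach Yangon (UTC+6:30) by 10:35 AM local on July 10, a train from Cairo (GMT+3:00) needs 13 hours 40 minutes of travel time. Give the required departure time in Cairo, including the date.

5:25 PM on July 9

Target arrival in UTC: 10:35 AM − 6:30 = 4:05 AM on Jul 10.
Subtract 13 hours 40 minutes → departure 2:25 PM UTC on Jul 9.
Cairo is UTC+3:00: 2:25 PM + 3:00 = 5:25 PM on Jul 9.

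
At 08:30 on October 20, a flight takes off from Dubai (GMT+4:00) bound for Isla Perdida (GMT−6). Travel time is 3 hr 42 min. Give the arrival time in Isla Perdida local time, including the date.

Isla Perdida is 10:00 behind Dubai.
After 3 hours 42 minutes it is 12:12 in Dubai.
Shift by the zone difference: 12:12 − 10:00 = 02:12 on Oct 20 in Isla Perdida.

02:12 on Oct 20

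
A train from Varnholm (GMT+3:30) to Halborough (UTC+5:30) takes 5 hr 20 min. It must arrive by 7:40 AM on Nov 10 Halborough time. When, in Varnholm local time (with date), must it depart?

Target arrival in UTC: 7:40 AM − 5:30 = 2:10 AM on Nov 10.
Subtract 5 hours 20 minutes → departure 8:50 PM UTC on Nov 9.
Varnholm is UTC+3:30: 8:50 PM + 3:30 = 12:20 AM on Nov 10.

12:20 AM on Nov 10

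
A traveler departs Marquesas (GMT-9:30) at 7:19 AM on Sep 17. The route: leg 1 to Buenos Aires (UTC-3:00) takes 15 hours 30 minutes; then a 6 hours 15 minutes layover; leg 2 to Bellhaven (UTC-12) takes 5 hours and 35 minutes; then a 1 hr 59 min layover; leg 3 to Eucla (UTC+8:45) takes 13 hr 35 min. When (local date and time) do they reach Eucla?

Convert departure to UTC: 7:19 AM + 9:30 = 4:49 PM UTC on Sep 17.
Add 15 hours 30 minutes leg 1 → 8:19 AM UTC (Sep 18).
Add 6 hours 15 minutes layover in Buenos Aires → 2:34 PM UTC.
Add 5 hours 35 minutes leg 2 → 8:09 PM UTC.
Add 1 hour and 59 minutes layover in Bellhaven → 10:08 PM UTC.
Add 13 hours and 35 minutes leg 3 → 11:43 AM UTC (Sep 19).
Eucla is UTC+8:45, so local arrival = 11:43 AM + 8:45 = 8:28 PM on Sep 19.

8:28 PM on September 19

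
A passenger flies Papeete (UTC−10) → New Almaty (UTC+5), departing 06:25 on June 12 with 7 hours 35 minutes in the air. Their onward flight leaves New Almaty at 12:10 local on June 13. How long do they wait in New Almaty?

Convert departure to UTC: 06:25 + 10:00 = 16:25 UTC on Jun 12.
Add 7 hours 35 minutes flight time → 00:00 UTC (Jun 13).
New Almaty is UTC+5:00, so local arrival = 00:00 + 5:00 = 05:00 on Jun 13.
Layover = 12:10 − 05:00 = 7 hours 10 minutes.

7 hours 10 minutes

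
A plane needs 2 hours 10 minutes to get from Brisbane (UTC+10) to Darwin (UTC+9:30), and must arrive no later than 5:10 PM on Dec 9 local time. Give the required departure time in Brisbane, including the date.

3:30 PM on December 9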